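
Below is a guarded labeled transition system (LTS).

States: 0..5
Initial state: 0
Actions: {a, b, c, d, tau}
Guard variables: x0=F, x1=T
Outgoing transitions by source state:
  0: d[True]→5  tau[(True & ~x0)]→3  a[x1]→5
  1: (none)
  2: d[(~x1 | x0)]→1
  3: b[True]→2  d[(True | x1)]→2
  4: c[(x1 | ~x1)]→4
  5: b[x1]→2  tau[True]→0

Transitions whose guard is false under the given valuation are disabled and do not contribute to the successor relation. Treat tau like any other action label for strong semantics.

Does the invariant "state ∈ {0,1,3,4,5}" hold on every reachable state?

Answer: INVARIANT VIOLATED at state 2

Analysis:
Safe = {0,1,3,4,5}
Reachable = {0,2,3,5}
  0: ✓
  2: ✗ unsafe
  3: ✓
  5: ✓
witness against invariant: d·b → 2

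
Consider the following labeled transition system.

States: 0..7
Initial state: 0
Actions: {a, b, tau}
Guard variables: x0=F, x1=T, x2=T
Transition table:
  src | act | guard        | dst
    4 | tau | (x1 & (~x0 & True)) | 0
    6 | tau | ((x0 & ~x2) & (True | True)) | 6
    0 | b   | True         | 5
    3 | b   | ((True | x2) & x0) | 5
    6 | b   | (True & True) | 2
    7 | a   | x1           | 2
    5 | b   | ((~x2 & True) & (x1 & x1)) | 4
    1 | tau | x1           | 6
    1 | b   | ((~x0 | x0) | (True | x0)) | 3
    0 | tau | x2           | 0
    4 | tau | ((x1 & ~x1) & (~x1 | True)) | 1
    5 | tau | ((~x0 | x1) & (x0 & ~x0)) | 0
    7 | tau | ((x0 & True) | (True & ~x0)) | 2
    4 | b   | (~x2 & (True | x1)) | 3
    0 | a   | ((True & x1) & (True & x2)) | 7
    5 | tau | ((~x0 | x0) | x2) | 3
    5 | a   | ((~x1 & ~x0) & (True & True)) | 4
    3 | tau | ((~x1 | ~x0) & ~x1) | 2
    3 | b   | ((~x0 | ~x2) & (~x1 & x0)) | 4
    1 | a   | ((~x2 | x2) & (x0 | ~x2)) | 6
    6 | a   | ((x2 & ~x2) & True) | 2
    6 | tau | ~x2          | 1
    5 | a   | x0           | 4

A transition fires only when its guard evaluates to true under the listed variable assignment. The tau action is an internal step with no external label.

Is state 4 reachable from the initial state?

10 transition(s) survive guard evaluation.
L0 = {0}
L1 = {5,7}  total {0,5,7}
L2 = {2,3}  total {0,2,3,5,7}
Reachable = {0,2,3,5,7}

Answer: UNREACHABLE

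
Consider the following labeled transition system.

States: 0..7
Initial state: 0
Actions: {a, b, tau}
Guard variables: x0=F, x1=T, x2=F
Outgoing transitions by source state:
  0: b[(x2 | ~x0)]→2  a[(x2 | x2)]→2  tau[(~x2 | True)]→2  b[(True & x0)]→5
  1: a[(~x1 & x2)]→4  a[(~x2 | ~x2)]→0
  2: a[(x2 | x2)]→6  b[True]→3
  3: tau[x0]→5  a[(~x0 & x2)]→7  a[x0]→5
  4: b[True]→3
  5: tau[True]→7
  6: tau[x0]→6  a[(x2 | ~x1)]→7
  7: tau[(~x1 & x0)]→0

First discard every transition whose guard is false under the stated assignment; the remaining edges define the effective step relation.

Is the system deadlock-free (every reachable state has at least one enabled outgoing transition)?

Answer: DEADLOCK at state 3

Analysis:
Reachable = {0,2,3}
  0: b→2  tau→2  [deg 2]
  2: b→3  [deg 1]
  3: ∅  [STUCK]
trace reaching 3: b·b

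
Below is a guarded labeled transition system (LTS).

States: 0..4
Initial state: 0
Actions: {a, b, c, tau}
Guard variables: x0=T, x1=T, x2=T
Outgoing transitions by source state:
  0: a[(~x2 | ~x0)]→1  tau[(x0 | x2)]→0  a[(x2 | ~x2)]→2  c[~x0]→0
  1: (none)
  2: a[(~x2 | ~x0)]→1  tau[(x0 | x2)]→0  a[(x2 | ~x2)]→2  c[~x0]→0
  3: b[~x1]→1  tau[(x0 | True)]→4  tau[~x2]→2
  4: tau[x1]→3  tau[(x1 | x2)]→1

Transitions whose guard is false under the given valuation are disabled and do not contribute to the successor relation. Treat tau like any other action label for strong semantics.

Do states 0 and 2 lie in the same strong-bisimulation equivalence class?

Refine partition for ~:
  P[0] = {{0,1,2,3,4}}
  P[1] = {{0,2},{1},{3,4}}
  P[2] = {{0,2},{1},{3},{4}}
4 equivalence class(es) (converged in 3)
class of 0: {0,2}; class of 2: {0,2}

Answer: BISIMILAR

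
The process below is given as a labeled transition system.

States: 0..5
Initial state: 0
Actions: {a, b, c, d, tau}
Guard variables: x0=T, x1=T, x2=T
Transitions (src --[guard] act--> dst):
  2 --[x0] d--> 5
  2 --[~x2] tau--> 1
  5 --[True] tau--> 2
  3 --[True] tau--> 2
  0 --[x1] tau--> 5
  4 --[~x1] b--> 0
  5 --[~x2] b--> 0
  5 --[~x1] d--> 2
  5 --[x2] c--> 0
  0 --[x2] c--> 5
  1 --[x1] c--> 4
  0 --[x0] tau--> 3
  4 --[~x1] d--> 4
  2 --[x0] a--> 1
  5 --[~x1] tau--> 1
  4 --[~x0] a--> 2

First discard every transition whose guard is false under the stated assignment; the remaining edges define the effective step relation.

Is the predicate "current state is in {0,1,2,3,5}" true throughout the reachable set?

Answer: INVARIANT VIOLATED at state 4

Trace:
Inv-set: {0,1,2,3,5}
Reachable = {0,1,2,3,4,5}
  0: safe
  1: safe
  2: safe
  3: safe
  4: ✗ unsafe
  5: safe
witness against invariant: tau·tau·a·c → 4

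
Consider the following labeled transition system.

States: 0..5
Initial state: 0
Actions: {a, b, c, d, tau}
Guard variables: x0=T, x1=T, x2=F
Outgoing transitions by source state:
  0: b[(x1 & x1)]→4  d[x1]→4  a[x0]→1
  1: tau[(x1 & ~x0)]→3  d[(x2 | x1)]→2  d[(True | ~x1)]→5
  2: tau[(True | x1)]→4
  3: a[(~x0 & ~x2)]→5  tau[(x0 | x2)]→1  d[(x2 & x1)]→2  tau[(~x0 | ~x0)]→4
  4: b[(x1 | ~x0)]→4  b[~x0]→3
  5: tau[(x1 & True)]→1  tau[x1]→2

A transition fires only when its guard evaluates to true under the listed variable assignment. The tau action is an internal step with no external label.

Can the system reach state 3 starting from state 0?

10 transition(s) survive guard evaluation.
L0 = {0}
L1 = {1,4}  total {0,1,4}
L2 = {2,5}  total {0,1,2,4,5}
Reach set: {0,1,2,4,5}

Answer: UNREACHABLE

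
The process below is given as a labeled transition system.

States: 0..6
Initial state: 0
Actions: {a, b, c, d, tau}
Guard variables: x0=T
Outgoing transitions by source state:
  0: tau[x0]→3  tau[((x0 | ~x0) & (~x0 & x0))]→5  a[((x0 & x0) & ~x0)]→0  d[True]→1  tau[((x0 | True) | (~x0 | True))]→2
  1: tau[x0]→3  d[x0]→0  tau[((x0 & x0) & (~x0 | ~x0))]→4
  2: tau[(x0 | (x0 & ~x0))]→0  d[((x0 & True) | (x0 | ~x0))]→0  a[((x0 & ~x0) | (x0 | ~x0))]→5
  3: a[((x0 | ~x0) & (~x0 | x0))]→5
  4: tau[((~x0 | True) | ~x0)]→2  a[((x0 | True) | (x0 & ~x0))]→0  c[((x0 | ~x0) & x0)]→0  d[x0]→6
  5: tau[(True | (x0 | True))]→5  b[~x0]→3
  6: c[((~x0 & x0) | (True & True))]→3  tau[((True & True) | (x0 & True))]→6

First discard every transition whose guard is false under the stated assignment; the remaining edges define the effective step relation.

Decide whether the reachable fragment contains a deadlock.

Answer: DEADLOCK-FREE

Trace:
Reachable = {0,1,2,3,5}
  0: d→1  tau→2  tau→3  [deg 3]
  1: d→0  tau→3  [deg 2]
  2: a→5  d→0  tau→0  [deg 3]
  3: a→5  [deg 1]
  5: tau→5  [deg 1]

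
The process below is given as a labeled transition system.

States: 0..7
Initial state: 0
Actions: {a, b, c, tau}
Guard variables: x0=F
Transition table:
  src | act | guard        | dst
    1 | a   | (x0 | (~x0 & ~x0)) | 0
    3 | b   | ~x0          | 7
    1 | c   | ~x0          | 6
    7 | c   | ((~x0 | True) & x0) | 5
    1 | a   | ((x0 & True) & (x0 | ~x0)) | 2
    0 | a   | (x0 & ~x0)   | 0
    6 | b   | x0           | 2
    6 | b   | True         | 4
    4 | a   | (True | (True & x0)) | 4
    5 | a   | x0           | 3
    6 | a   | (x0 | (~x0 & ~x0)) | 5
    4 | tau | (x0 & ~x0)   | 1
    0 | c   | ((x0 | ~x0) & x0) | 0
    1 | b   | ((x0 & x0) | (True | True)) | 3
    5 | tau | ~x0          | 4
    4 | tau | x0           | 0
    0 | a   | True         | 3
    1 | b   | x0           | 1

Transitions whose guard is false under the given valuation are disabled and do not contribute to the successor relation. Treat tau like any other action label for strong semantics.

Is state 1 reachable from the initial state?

Answer: UNREACHABLE

Analysis:
Guard filter leaves 9 enabled edge(s).
depth 0: {0}
depth 1: {3}  total {0,3}
depth 2: {7}  total {0,3,7}
R = {0,3,7}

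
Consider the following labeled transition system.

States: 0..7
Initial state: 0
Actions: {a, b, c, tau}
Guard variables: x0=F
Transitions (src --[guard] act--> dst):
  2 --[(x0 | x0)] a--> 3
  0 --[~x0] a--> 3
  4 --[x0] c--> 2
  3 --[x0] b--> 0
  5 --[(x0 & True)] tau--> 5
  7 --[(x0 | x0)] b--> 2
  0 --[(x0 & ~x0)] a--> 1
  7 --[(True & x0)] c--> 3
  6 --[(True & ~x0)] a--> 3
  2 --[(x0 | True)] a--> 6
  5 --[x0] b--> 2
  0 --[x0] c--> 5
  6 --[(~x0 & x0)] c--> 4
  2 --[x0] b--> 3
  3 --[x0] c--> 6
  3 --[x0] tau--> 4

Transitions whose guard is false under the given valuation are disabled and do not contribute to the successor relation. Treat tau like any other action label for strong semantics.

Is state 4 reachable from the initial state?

Answer: UNREACHABLE

Working:
After dropping false guards: 3 live edges.
depth 0: {0}
depth 1: {3}  total {0,3}
Reach set: {0,3}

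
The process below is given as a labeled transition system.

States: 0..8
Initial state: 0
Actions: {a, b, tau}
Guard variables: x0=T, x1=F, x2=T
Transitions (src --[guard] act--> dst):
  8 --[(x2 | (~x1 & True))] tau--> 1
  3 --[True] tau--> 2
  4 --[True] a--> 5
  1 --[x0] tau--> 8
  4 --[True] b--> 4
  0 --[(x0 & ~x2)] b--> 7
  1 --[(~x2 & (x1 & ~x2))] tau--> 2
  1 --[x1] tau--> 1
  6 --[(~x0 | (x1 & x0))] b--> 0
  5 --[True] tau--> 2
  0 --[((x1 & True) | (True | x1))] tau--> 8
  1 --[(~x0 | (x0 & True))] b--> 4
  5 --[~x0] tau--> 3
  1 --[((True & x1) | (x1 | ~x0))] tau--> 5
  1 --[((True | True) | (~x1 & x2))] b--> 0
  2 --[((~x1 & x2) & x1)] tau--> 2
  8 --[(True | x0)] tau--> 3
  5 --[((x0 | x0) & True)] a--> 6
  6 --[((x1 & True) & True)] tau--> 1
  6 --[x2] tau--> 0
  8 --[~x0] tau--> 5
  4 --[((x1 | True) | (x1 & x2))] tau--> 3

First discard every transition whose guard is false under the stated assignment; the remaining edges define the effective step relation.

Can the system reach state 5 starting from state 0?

Guard filter leaves 13 enabled edge(s).
Layer 0: {0}
Layer 1: {8}  now seen {0,8}
Layer 2: {1,3}  now seen {0,1,3,8}
Layer 3: {2,4}  now seen {0,1,2,3,4,8}
Layer 4: {5}  now seen {0,1,2,3,4,5,8}
Layer 5: {6}  now seen {0,1,2,3,4,5,6,8}
R = {0,1,2,3,4,5,6,8}
trace reaching 5: tau·tau·b·a

Answer: REACHABLE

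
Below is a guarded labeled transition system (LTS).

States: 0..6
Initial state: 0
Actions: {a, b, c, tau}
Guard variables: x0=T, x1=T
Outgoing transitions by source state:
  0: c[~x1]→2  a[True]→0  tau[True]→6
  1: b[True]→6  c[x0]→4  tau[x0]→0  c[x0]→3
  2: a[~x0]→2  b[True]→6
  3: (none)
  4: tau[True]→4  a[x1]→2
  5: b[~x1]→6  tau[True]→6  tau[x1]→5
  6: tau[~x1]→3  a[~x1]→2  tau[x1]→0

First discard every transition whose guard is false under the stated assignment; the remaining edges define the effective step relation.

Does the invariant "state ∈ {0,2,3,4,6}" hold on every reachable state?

Inv-set: {0,2,3,4,6}
Reach set: {0,6}
  0: safe
  6: safe

Answer: INVARIANT HOLDS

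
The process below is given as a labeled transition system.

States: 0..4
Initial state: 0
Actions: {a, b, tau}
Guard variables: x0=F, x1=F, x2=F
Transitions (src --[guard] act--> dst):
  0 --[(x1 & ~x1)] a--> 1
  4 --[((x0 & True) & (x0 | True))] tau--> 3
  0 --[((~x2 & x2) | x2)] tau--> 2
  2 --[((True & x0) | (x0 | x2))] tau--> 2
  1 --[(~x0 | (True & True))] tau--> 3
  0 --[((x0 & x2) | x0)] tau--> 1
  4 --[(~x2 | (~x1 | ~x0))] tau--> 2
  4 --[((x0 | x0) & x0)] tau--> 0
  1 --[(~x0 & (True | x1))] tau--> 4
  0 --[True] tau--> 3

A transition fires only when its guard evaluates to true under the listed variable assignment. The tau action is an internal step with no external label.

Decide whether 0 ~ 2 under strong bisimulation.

Answer: NOT BISIMILAR

Working:
Refine partition for ~:
  P[0] = {{0,1,2,3,4}}
  P[1] = {{0,1,4},{2,3}}
  P[2] = {{0,4},{1},{2,3}}
3 equivalence class(es) (converged in 3)
[0]={0,4}  [2]={2,3}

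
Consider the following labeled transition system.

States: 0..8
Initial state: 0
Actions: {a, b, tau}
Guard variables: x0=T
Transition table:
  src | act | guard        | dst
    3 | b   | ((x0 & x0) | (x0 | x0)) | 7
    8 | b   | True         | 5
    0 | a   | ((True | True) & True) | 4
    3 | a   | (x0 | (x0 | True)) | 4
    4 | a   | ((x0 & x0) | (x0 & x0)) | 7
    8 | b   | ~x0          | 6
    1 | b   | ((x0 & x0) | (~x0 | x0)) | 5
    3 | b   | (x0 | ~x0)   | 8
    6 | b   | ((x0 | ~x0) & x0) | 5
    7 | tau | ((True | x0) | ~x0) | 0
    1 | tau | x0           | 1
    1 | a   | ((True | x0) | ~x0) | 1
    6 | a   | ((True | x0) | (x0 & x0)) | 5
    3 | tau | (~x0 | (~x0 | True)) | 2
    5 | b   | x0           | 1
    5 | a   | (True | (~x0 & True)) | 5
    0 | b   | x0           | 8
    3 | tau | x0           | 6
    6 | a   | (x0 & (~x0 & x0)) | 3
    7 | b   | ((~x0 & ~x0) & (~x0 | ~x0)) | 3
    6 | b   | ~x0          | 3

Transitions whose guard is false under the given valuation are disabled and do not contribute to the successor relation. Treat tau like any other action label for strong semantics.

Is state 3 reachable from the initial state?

Guard filter leaves 17 enabled edge(s).
Layer 0: {0}
Layer 1: {4,8}  now seen {0,4,8}
Layer 2: {5,7}  now seen {0,4,5,7,8}
Layer 3: {1}  now seen {0,1,4,5,7,8}
Reachable = {0,1,4,5,7,8}

Answer: UNREACHABLE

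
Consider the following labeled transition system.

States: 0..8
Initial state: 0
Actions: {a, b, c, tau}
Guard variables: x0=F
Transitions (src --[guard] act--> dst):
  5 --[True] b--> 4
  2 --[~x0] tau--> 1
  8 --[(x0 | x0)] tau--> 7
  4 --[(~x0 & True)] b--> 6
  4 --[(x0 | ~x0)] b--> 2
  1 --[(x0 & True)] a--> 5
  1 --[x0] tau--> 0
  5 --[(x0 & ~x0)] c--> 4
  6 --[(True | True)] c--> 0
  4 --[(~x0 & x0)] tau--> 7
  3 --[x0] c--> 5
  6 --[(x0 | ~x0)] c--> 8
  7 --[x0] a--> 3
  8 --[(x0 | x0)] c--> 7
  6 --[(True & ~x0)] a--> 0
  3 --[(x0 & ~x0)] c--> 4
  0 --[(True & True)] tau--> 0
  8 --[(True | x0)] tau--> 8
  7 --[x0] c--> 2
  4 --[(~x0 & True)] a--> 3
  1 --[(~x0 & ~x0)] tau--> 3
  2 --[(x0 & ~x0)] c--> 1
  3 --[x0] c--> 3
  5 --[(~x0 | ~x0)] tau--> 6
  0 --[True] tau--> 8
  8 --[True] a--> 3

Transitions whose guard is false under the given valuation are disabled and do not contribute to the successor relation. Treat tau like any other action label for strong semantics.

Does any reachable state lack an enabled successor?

R = {0,3,8}
  0: tau→0  tau→8  [2 exit(s)]
  3: ∅  [STUCK]
  8: a→3  tau→8  [2 exit(s)]
Path to 3: tau·a

Answer: DEADLOCK at state 3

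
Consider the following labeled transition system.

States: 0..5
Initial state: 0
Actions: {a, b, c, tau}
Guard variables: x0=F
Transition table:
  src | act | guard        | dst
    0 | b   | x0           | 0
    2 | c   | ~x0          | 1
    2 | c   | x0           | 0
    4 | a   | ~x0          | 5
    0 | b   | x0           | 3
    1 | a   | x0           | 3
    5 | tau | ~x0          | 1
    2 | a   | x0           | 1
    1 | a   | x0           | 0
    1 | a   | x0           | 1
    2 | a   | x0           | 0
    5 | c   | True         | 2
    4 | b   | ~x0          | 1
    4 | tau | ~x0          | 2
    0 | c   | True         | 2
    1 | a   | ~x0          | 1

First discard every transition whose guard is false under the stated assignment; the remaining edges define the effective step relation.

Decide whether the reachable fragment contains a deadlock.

Reach set: {0,1,2}
  0: c→2  [1 out]
  1: a→1  [1 out]
  2: c→1  [1 out]

Answer: DEADLOCK-FREE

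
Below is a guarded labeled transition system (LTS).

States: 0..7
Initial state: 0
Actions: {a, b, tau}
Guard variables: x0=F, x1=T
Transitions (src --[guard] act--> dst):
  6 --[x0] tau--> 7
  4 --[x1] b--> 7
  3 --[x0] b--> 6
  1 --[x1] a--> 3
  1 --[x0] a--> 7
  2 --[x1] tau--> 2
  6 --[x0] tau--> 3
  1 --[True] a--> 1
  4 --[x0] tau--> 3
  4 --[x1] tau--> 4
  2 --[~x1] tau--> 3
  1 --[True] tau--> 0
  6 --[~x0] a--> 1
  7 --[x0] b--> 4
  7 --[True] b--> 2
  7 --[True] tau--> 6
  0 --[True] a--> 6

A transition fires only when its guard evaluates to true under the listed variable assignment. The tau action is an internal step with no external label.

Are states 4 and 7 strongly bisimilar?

Answer: NOT BISIMILAR

Working:
Compute ~ classes (split until stable):
  round 0: {{0,1,2,3,4,5,6,7}}
  round 1: {{0,6},{1},{2},{3,5},{4,7}}
  round 2: {{0},{1},{2},{3,5},{4},{6},{7}}
stable after 3 split(s): 7 block(s)
class of 4: {4}; class of 7: {7}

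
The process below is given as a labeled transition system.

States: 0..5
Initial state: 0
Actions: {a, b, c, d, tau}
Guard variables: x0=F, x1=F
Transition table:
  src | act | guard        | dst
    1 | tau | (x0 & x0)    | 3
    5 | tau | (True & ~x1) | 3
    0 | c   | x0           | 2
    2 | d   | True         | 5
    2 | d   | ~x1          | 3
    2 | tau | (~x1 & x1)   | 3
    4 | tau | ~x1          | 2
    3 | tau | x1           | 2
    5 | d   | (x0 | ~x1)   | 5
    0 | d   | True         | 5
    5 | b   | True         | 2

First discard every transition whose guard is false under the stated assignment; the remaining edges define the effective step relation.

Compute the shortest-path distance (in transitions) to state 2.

Answer: 2

Trace:
BFS to 2:
  Layer 0: {0}
  Layer 1: {5}
  Layer 2: {2,3}
first hit 2 at d=2 via d·b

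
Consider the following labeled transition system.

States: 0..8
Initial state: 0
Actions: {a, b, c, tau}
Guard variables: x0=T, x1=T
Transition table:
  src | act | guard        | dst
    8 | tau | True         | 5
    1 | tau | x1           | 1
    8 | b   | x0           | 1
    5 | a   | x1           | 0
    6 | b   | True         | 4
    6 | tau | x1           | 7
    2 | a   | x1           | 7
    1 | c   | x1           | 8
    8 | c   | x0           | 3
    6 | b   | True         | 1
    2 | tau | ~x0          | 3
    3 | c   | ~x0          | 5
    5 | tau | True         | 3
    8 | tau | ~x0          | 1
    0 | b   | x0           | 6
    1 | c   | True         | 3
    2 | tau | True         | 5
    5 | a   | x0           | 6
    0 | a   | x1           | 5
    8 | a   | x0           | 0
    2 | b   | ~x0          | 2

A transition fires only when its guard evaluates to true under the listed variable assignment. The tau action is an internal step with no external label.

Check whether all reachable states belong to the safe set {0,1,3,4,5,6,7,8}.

Allowed set {0,1,3,4,5,6,7,8}
Reachable = {0,1,3,4,5,6,7,8}
  0: ok
  1: ok
  3: ok
  4: ok
  5: ok
  6: ok
  7: ok
  8: ok

Answer: INVARIANT HOLDS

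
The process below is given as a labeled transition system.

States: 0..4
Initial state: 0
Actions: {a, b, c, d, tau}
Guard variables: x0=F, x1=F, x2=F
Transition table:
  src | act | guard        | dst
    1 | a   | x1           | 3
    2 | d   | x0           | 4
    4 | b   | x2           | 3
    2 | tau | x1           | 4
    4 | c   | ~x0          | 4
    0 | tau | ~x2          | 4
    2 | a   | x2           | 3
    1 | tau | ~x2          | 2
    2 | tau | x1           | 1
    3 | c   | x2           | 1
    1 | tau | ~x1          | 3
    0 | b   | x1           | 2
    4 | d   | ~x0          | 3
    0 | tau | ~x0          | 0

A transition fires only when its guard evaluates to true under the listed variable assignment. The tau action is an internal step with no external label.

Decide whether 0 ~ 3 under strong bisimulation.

Bisimulation quotient by refinement:
  π0 = {{0,1,2,3,4}}
  π1 = {{0,1},{2,3},{4}}
  π2 = {{0},{1},{2,3},{4}}
4 equivalence class(es) (converged in 3)
class of 0: {0}; class of 3: {2,3}

Answer: NOT BISIMILAR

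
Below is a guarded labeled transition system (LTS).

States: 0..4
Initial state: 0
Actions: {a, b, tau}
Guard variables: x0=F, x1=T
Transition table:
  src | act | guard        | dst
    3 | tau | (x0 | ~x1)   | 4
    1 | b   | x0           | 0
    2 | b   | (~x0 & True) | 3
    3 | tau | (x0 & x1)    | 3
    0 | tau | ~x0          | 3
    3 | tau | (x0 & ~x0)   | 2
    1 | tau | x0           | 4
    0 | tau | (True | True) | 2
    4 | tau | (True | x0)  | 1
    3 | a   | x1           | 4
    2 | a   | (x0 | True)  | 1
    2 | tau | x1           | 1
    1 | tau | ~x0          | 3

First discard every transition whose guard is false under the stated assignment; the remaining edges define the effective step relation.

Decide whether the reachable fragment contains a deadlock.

Reachable = {0,1,2,3,4}
  0: tau→2  tau→3  [2 out]
  1: tau→3  [1 out]
  2: a→1  b→3  tau→1  [3 out]
  3: a→4  [1 out]
  4: tau→1  [1 out]

Answer: DEADLOCK-FREE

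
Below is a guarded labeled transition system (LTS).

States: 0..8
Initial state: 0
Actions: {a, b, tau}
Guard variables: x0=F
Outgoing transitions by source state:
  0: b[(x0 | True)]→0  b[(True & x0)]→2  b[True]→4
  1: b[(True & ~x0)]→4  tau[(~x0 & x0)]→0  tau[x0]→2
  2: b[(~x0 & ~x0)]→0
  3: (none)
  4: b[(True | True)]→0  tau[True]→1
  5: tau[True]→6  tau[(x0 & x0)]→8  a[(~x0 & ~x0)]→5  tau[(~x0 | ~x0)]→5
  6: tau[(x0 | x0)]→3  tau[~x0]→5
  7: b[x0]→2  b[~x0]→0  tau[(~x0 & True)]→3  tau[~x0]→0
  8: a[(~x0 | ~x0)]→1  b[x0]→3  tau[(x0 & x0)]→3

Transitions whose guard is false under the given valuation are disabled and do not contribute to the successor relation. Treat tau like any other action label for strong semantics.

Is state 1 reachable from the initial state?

Answer: REACHABLE

Trace:
After dropping false guards: 14 live edges.
L0 = {0}
L1 = {4}  total {0,4}
L2 = {1}  total {0,1,4}
Reach set: {0,1,4}
trace reaching 1: b·tau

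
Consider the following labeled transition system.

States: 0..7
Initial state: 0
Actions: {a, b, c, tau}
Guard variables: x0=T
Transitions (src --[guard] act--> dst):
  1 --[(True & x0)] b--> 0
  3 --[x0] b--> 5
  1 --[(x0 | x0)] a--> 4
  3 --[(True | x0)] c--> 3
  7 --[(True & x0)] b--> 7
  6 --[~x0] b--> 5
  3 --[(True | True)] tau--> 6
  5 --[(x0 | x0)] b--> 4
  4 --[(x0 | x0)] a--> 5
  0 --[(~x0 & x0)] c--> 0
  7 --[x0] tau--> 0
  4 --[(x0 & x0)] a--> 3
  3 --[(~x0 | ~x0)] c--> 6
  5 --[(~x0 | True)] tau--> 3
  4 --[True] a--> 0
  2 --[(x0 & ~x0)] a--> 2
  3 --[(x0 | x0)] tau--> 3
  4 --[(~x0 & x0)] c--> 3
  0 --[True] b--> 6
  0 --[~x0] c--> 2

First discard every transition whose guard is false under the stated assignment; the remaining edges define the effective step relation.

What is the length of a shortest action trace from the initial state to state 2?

Answer: UNREACHABLE

Working:
Layered search for 2:
  depth 0: {0}
  depth 1: {6}
2 never appears.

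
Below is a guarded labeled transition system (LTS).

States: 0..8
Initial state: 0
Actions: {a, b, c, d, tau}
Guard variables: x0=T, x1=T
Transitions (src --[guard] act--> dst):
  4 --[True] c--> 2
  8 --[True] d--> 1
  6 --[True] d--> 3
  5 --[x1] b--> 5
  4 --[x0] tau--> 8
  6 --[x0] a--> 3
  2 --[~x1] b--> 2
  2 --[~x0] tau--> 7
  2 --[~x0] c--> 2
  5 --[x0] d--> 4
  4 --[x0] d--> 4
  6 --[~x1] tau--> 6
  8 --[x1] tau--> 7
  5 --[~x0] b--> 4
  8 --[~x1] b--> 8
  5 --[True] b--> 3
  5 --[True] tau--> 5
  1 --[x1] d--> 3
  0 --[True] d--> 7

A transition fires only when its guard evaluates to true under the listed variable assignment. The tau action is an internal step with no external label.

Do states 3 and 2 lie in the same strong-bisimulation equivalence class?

Compute ~ classes (split until stable):
  π0 = {{0,1,2,3,4,5,6,7,8}}
  π1 = {{0,1},{2,3,7},{4},{5},{6},{8}}
6 equivalence class(es) (converged in 2)
[3]={2,3,7}  [2]={2,3,7}

Answer: BISIMILAR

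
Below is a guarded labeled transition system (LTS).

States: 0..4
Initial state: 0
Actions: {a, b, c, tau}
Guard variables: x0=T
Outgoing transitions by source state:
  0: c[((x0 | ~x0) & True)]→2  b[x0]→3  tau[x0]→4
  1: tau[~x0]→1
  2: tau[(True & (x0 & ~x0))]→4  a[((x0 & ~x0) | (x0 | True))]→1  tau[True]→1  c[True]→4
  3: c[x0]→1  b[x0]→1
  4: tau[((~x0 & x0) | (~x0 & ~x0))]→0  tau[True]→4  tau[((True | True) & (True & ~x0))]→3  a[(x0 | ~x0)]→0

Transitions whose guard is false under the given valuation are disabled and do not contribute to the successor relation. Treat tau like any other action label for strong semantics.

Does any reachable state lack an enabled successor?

R = {0,1,2,3,4}
  0: b→3  c→2  tau→4  [3 out]
  1: ∅  [no exit]
  2: a→1  c→4  tau→1  [3 out]
  3: b→1  c→1  [2 out]
  4: a→0  tau→4  [2 out]
trace reaching 1: c·a

Answer: DEADLOCK at state 1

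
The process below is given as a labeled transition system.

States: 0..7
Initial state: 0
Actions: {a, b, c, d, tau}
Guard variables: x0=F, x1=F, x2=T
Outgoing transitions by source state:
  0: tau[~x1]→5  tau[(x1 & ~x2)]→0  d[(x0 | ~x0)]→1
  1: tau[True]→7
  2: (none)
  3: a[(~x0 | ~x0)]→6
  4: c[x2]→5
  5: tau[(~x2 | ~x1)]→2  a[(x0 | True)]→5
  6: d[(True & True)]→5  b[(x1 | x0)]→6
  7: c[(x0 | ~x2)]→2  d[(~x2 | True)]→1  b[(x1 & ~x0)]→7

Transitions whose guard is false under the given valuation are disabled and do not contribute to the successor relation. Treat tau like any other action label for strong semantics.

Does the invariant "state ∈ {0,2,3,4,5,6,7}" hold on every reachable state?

Answer: INVARIANT VIOLATED at state 1

Analysis:
Allowed set {0,2,3,4,5,6,7}
Reach set: {0,1,2,5,7}
  0: ✓
  1: VIOLATES
  2: ✓
  5: ✓
  7: ✓
counterexample path to 1: d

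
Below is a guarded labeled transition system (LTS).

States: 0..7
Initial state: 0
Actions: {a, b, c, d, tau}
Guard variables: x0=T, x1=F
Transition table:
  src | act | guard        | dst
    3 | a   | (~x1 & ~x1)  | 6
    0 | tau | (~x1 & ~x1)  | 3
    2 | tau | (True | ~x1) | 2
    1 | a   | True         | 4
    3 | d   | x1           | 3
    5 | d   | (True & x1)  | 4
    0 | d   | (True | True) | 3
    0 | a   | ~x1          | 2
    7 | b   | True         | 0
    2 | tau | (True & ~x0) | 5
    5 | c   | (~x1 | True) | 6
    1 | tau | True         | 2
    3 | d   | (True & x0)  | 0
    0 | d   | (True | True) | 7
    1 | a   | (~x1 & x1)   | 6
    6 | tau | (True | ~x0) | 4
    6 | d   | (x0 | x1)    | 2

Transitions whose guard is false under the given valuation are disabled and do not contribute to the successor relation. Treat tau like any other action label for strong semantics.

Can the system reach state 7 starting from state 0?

Answer: REACHABLE

Analysis:
After dropping false guards: 13 live edges.
depth 0: {0}
depth 1: {2,3,7}  total {0,2,3,7}
depth 2: {6}  total {0,2,3,6,7}
depth 3: {4}  total {0,2,3,4,6,7}
Reach set: {0,2,3,4,6,7}
witness 7: d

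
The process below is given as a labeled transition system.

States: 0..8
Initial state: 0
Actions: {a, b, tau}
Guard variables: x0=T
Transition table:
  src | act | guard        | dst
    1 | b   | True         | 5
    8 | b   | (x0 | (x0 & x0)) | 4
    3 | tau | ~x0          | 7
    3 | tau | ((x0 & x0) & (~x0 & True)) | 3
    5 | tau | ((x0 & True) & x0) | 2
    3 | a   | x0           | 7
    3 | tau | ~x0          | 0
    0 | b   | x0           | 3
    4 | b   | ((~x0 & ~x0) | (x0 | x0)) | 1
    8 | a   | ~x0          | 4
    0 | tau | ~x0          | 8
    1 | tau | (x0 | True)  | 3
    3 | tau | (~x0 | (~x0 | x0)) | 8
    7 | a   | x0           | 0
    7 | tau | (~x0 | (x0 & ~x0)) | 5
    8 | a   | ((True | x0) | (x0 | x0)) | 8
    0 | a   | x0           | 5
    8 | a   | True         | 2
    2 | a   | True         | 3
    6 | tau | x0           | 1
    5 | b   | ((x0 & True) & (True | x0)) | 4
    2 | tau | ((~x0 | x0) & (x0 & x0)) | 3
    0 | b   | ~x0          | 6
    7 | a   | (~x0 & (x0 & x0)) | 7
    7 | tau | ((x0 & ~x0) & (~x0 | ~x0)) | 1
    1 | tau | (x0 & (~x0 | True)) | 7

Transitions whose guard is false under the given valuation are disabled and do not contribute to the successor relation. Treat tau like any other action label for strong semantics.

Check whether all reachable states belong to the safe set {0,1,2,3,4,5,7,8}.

Safe = {0,1,2,3,4,5,7,8}
Reach set: {0,1,2,3,4,5,7,8}
  0: ok
  1: ok
  2: ok
  3: ok
  4: ok
  5: ok
  7: ok
  8: ok

Answer: INVARIANT HOLDS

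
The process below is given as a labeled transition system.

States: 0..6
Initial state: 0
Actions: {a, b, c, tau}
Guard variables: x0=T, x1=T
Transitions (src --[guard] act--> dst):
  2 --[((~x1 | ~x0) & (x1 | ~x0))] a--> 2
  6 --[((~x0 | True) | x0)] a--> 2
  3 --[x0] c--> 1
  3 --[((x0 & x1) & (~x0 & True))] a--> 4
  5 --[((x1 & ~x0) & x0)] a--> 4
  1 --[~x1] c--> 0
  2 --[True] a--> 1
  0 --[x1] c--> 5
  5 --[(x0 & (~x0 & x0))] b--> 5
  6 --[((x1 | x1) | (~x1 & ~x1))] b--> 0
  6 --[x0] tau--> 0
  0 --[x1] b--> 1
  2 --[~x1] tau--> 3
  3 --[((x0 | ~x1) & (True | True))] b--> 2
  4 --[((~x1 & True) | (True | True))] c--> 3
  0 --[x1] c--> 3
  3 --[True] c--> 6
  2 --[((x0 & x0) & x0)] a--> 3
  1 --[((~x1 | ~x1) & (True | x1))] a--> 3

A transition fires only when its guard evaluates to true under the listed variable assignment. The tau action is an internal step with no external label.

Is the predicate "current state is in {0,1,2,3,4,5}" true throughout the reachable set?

Safe = {0,1,2,3,4,5}
Reach set: {0,1,2,3,5,6}
  0: ✓
  1: ✓
  2: ✓
  3: ✓
  5: ✓
  6: outside
counterexample path to 6: c·c

Answer: INVARIANT VIOLATED at state 6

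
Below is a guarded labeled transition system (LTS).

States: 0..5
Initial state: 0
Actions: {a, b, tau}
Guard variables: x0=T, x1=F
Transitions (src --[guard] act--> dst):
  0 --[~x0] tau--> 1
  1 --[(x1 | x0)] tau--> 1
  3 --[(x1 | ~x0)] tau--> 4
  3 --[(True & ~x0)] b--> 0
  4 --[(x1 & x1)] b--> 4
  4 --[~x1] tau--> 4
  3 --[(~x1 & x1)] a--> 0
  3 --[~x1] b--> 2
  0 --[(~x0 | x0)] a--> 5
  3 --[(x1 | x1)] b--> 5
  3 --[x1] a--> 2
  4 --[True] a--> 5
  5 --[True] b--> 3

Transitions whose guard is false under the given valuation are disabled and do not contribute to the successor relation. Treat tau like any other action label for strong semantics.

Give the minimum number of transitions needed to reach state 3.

Answer: 2

Analysis:
BFS to 3:
  depth 0: {0}
  depth 1: {5}
  depth 2: {3}
3 enters at depth 2; path a·b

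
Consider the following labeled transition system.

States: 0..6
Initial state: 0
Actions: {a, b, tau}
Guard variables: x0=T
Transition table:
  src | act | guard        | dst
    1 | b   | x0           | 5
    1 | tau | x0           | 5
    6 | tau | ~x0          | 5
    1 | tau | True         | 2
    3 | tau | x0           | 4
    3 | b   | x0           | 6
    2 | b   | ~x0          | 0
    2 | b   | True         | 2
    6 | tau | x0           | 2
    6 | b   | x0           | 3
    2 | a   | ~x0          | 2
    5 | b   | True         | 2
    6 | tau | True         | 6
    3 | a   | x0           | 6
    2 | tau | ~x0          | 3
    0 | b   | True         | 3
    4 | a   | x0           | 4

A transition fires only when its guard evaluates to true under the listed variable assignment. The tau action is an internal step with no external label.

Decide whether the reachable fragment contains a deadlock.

Reach set: {0,2,3,4,6}
  0: b→3  [1 exit(s)]
  2: b→2  [1 exit(s)]
  3: a→6  b→6  tau→4  [3 exit(s)]
  4: a→4  [1 exit(s)]
  6: b→3  tau→2  tau→6  [3 exit(s)]

Answer: DEADLOCK-FREE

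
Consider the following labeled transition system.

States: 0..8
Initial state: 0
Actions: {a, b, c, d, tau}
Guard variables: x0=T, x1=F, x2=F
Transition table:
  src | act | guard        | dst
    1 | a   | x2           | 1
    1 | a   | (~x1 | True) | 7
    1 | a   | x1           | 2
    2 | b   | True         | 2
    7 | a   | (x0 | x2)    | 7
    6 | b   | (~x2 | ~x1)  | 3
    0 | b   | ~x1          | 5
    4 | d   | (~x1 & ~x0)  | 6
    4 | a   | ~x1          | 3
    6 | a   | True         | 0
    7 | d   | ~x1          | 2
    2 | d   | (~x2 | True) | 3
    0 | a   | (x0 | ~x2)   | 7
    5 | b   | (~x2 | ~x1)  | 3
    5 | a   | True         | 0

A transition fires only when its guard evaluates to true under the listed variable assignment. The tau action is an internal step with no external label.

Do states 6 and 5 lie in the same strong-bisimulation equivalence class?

Refine partition for ~:
  π0 = {{0,1,2,3,4,5,6,7,8}}
  π1 = {{0,5,6},{1,4},{2},{3,8},{7}}
  π2 = {{0},{1},{2},{3,8},{4},{5,6},{7}}
Fixed point at round 3; 7 class(es).
class of 6: {5,6}; class of 5: {5,6}

Answer: BISIMILAR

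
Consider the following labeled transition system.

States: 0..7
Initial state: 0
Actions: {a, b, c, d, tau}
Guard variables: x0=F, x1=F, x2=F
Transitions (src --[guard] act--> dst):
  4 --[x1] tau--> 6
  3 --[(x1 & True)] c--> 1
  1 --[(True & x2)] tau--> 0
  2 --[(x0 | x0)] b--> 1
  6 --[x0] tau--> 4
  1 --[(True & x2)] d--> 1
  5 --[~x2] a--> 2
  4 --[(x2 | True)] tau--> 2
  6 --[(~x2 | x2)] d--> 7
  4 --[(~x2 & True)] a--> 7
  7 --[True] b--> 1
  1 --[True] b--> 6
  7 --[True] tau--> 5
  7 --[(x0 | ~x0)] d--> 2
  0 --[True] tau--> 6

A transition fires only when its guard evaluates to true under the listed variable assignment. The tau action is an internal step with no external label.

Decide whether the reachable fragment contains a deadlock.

Reachable = {0,1,2,5,6,7}
  0: tau→6  [deg 1]
  1: b→6  [deg 1]
  2: ∅  [deadlock]
  5: a→2  [deg 1]
  6: d→7  [deg 1]
  7: b→1  d→2  tau→5  [deg 3]
trace reaching 2: tau·d·d

Answer: DEADLOCK at state 2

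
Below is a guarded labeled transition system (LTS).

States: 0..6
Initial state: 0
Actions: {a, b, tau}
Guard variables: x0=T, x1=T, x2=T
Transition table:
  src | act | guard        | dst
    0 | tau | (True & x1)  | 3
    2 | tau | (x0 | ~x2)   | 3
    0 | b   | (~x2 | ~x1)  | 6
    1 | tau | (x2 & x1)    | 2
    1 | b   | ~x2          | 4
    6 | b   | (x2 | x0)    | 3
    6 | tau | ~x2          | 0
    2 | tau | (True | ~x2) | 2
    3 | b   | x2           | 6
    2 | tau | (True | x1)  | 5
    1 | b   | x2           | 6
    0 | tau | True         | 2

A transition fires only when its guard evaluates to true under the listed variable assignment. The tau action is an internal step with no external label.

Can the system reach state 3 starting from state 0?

Answer: REACHABLE

Working:
After dropping false guards: 9 live edges.
Layer 0: {0}
Layer 1: {2,3}  cumulative {0,2,3}
Layer 2: {5,6}  cumulative {0,2,3,5,6}
Reach set: {0,2,3,5,6}
trace reaching 3: tau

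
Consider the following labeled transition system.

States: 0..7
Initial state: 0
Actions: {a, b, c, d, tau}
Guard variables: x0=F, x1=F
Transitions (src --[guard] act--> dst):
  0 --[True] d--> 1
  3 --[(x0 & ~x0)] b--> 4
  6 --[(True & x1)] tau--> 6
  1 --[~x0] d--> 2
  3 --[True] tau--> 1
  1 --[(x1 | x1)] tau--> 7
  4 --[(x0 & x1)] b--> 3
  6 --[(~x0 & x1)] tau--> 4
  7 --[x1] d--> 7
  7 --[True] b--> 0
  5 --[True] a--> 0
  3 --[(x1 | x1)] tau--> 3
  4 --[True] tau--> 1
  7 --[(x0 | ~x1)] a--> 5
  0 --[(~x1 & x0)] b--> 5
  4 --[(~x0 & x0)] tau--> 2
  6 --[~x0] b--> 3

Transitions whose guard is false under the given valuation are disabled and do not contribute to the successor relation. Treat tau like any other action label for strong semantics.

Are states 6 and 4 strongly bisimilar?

Answer: NOT BISIMILAR

Trace:
Bisimulation quotient by refinement:
  π0 = {{0,1,2,3,4,5,6,7}}
  π1 = {{0,1},{2},{3,4},{5},{6},{7}}
  π2 = {{0},{1},{2},{3,4},{5},{6},{7}}
stable after 3 split(s): 7 block(s)
[6]={6}  [4]={3,4}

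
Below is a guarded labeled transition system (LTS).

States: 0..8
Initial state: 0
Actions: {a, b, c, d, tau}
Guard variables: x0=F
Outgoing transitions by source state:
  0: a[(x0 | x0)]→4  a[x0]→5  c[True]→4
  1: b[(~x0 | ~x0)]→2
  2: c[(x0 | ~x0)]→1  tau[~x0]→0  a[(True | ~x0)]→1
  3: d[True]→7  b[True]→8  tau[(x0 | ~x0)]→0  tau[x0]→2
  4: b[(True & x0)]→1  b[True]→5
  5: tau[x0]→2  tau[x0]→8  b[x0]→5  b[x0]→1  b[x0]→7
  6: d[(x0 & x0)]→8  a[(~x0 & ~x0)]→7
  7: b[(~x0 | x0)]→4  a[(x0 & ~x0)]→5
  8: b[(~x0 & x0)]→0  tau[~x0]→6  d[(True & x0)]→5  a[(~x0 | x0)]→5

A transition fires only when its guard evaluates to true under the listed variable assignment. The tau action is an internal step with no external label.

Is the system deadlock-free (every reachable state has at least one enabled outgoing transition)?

Answer: DEADLOCK at state 5

Working:
Reachable = {0,4,5}
  0: c→4  [1 out]
  4: b→5  [1 out]
  5: ∅  [STUCK]
trace reaching 5: c·b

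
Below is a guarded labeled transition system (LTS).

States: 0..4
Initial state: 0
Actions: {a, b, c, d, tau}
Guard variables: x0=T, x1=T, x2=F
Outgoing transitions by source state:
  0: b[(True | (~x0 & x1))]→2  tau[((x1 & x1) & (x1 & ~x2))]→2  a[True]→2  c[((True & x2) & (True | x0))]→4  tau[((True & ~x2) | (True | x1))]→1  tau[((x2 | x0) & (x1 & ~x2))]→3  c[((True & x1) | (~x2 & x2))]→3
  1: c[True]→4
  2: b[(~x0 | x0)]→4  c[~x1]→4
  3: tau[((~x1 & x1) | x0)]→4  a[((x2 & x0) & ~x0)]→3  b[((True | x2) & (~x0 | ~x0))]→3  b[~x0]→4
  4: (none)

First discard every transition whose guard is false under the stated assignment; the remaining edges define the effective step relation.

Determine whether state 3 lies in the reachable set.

Guard filter leaves 9 enabled edge(s).
Layer 0: {0}
Layer 1: {1,2,3}  cumulative {0,1,2,3}
Layer 2: {4}  cumulative {0,1,2,3,4}
Reach set: {0,1,2,3,4}
witness 3: tau

Answer: REACHABLE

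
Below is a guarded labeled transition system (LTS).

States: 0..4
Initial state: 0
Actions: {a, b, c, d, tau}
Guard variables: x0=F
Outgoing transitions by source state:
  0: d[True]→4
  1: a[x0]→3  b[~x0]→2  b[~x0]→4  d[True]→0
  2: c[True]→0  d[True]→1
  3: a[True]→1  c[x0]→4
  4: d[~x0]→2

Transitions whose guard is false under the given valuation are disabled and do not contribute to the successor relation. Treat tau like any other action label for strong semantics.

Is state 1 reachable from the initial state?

Answer: REACHABLE

Analysis:
Guard filter leaves 8 enabled edge(s).
Layer 0: {0}
Layer 1: {4}  now seen {0,4}
Layer 2: {2}  now seen {0,2,4}
Layer 3: {1}  now seen {0,1,2,4}
R = {0,1,2,4}
Path to 1: d·d·d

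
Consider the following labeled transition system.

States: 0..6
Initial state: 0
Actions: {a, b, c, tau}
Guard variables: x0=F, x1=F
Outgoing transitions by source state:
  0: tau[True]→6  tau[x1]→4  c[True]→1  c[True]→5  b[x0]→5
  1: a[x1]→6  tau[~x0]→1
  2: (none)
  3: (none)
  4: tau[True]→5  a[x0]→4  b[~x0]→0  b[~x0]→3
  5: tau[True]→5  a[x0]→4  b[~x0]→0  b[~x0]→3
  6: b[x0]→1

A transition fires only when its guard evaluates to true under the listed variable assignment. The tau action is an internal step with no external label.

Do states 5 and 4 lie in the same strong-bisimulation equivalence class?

Answer: BISIMILAR

Analysis:
Compute ~ classes (split until stable):
  round 0: {{0,1,2,3,4,5,6}}
  round 1: {{0},{1},{2,3,6},{4,5}}
Fixed point at round 2; 4 class(es).
class of 5: {4,5}; class of 4: {4,5}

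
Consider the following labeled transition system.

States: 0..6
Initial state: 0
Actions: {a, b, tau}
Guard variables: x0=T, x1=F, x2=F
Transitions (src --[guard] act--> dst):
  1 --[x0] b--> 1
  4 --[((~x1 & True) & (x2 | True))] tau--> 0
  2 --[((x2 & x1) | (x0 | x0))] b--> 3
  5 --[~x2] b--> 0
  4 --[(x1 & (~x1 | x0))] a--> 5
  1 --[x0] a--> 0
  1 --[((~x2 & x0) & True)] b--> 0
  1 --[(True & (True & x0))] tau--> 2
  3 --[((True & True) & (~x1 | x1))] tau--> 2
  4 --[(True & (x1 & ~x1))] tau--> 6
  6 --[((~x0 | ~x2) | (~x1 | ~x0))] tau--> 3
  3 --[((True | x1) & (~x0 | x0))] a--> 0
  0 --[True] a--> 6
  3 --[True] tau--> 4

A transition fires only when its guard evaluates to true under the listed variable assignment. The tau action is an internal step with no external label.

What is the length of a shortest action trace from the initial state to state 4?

BFS to 4:
  depth 0: {0}
  depth 1: {6}
  depth 2: {3}
  depth 3: {2,4}
4 enters at depth 3; path a·tau·tau

Answer: 3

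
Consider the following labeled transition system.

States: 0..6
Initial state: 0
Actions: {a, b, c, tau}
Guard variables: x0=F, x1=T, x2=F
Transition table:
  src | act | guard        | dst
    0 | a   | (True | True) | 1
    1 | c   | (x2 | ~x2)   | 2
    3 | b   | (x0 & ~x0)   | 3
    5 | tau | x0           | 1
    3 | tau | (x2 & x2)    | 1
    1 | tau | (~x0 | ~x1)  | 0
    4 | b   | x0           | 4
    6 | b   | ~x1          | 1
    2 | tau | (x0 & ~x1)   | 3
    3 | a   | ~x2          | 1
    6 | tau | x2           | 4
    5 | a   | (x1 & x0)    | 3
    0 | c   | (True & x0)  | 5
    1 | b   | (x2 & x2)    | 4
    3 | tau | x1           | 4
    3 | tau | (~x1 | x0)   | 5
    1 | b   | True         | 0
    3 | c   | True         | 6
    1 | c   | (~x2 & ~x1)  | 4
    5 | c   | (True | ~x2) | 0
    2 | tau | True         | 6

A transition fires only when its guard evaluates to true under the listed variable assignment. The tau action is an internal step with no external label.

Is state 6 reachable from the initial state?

Guard filter leaves 9 enabled edge(s).
L0 = {0}
L1 = {1}  now seen {0,1}
L2 = {2}  now seen {0,1,2}
L3 = {6}  now seen {0,1,2,6}
R = {0,1,2,6}
witness 6: a·c·tau

Answer: REACHABLE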